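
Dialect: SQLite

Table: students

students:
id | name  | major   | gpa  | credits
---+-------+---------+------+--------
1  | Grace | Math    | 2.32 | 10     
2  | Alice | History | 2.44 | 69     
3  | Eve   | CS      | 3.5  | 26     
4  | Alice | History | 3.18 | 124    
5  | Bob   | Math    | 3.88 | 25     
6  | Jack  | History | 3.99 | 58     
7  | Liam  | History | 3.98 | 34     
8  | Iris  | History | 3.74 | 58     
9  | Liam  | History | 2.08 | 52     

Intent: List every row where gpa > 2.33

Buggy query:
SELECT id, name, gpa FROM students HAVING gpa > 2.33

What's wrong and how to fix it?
Bug: This is a non-aggregate query (no GROUP BY, no aggregates), so in SQLite the HAVING clause is invalid here; a row-level condition belongs in WHERE

Fix: Use WHERE for row-level filtering

Corrected query:
SELECT id, name, gpa FROM students WHERE gpa > 2.33

Result:
id | name  | gpa 
---+-------+-----
2  | Alice | 2.44
3  | Eve   | 3.5 
4  | Alice | 3.18
5  | Bob   | 3.88
6  | Jack  | 3.99
7  | Liam  | 3.98
8  | Iris  | 3.74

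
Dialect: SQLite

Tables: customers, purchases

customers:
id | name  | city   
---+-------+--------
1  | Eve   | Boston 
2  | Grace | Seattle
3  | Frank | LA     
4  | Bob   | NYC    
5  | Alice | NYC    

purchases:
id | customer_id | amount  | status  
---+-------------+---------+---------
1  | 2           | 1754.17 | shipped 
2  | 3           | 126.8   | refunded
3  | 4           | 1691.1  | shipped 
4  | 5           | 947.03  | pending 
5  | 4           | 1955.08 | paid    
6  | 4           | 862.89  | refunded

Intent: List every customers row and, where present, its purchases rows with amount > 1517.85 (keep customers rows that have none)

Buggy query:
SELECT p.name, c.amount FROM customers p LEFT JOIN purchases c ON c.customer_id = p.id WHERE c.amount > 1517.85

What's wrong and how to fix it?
Bug: Filtering c.amount in WHERE discards the NULL rows produced by LEFT JOIN, turning it into an inner join

Fix: Move the right-table condition into the ON clause so unmatched parents are kept

Corrected query:
SELECT p.name, c.amount FROM customers p LEFT JOIN purchases c ON c.customer_id = p.id AND c.amount > 1517.85

Result:
name  | amount 
------+--------
Eve   | NULL   
Grace | 1754.17
Frank | NULL   
Bob   | 1691.1 
Bob   | 1955.08
Alice | NULL   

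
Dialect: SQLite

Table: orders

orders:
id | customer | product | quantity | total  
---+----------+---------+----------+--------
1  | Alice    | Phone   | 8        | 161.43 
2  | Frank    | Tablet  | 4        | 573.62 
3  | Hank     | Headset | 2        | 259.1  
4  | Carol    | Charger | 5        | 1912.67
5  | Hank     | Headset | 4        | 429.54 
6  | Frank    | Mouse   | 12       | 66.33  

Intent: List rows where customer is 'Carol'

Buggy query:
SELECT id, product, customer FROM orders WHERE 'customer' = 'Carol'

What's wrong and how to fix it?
Bug: 'customer' in single quotes is a string literal, not the column; the comparison is literal-vs-literal and never true

Fix: Reference the column as customer without single quotes

Corrected query:
SELECT id, product, customer FROM orders WHERE customer = 'Carol'

Result:
id | product | customer
---+---------+---------
4  | Charger | Carol   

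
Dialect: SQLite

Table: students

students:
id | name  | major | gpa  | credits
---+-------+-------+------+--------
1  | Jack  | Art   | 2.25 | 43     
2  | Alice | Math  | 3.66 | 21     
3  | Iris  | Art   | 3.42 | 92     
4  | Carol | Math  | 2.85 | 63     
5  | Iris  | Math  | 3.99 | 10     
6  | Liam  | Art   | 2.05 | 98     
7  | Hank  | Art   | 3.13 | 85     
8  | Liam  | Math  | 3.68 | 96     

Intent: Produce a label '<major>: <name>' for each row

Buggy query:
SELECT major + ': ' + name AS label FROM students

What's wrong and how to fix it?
Bug: SQLite uses || for string concatenation; + coerces text to numbers (yielding 0)

Fix: Use the || operator for string concatenation

Corrected query:
SELECT major || ': ' || name AS label FROM students

Result:
label      
-----------
Art: Jack  
Math: Alice
Art: Iris  
Math: Carol
Math: Iris 
Art: Liam  
Art: Hank  
Math: Liam 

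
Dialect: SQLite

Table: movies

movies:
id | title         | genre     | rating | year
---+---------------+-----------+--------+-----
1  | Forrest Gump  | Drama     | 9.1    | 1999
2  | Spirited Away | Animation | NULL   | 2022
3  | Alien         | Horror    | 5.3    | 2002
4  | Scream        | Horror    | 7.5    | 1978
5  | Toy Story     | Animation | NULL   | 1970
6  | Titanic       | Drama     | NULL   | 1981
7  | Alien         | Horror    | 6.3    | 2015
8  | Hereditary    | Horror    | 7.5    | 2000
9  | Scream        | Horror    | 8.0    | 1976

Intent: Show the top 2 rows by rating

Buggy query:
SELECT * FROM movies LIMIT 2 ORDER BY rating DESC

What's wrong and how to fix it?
Bug: ORDER BY cannot follow LIMIT; LIMIT is the final clause

Fix: Sort with ORDER BY, then apply LIMIT

Corrected query:
SELECT * FROM movies ORDER BY rating DESC LIMIT 2

Result:
id | title        | genre  | rating | year
---+--------------+--------+--------+-----
1  | Forrest Gump | Drama  | 9.1    | 1999
9  | Scream       | Horror | 8      | 1976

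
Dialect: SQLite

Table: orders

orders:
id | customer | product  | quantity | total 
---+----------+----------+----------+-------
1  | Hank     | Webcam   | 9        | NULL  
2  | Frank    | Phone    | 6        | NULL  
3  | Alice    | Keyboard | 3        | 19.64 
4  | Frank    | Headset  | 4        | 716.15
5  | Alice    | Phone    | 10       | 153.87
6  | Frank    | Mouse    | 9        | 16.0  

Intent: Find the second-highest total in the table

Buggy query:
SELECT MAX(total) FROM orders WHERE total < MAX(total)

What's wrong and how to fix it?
Bug: MAX(total) on the right of the comparison is an aggregate-in-WHERE error

Fix: Put the inner MAX in a scalar subquery

Corrected query:
SELECT MAX(total) FROM orders WHERE total < (SELECT MAX(total) FROM orders)

Result:
MAX(total)
----------
153.87    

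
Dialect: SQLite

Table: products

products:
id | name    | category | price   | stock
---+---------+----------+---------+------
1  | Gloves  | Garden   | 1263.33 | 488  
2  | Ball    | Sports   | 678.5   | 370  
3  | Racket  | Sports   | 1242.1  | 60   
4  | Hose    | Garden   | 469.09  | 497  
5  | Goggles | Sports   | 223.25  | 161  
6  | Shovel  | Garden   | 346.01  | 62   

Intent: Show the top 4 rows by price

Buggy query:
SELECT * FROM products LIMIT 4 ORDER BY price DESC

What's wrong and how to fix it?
Bug: ORDER BY cannot follow LIMIT; LIMIT is the final clause

Fix: Swap the clauses: ORDER BY first, then LIMIT

Corrected query:
SELECT * FROM products ORDER BY price DESC LIMIT 4

Result:
id | name   | category | price   | stock
---+--------+----------+---------+------
1  | Gloves | Garden   | 1263.33 | 488  
3  | Racket | Sports   | 1242.1  | 60   
2  | Ball   | Sports   | 678.5   | 370  
4  | Hose   | Garden   | 469.09  | 497  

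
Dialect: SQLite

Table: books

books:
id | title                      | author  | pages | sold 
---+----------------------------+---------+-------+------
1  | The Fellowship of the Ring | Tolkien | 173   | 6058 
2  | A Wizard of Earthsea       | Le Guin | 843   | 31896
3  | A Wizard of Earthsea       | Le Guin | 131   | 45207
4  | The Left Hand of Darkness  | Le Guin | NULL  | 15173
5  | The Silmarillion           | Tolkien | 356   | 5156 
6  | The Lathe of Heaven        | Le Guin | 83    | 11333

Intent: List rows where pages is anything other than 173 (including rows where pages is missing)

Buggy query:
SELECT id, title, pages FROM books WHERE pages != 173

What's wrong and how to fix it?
Bug: 'pages != 173' is unknown when pages is NULL, so NULL rows are silently excluded

Fix: Handle NULL separately with IS NULL alongside the inequality

Corrected query:
SELECT id, title, pages FROM books WHERE pages != 173 OR pages IS NULL

Result:
id | title                     | pages
---+---------------------------+------
2  | A Wizard of Earthsea      | 843  
3  | A Wizard of Earthsea      | 131  
4  | The Left Hand of Darkness | NULL 
5  | The Silmarillion          | 356  
6  | The Lathe of Heaven       | 83   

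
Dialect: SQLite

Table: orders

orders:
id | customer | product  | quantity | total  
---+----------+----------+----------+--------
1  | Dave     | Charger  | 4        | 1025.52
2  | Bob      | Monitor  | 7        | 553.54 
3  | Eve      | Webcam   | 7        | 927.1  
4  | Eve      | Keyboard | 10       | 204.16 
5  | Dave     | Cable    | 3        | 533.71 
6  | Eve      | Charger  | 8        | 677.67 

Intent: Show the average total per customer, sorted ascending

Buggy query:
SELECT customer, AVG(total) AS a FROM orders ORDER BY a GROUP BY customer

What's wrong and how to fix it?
Bug: ORDER BY appears before GROUP BY; SQL clause order requires GROUP BY first

Fix: Reorder: SELECT … FROM … GROUP BY … ORDER BY …

Corrected query:
SELECT customer, AVG(total) AS a FROM orders GROUP BY customer ORDER BY a

Result:
customer | a         
---------+-----------
Bob      | 553.54    
Eve      | 602.976667
Dave     | 779.615   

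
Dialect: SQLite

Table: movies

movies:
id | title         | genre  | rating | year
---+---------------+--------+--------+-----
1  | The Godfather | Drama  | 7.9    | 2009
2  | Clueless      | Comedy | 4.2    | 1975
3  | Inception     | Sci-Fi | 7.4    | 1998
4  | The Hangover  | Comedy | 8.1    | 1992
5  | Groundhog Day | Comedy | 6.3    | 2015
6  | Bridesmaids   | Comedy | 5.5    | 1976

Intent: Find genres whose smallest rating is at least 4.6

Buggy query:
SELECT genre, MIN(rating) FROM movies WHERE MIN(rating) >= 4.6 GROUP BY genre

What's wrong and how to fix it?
Bug: Aggregates like MIN are computed per group after WHERE runs

Fix: Use HAVING for the per-group MIN condition

Corrected query:
SELECT genre, MIN(rating) FROM movies GROUP BY genre HAVING MIN(rating) >= 4.6

Result:
genre  | MIN(rating)
-------+------------
Drama  | 7.9        
Sci-Fi | 7.4        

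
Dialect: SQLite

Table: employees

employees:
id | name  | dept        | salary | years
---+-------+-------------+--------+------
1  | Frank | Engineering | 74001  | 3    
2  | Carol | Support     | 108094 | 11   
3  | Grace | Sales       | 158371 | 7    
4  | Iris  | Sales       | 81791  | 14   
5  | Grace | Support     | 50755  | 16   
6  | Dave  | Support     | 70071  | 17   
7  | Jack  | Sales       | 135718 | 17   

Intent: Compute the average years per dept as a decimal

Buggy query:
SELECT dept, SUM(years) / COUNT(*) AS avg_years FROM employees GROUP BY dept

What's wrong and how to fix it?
Bug: Both operands are integers, so '/' performs integer division and truncates

Fix: Cast one side to REAL so the division keeps the fractional part

Corrected query:
SELECT dept, SUM(years) * 1.0 / COUNT(*) AS avg_years FROM employees GROUP BY dept

Result:
dept        | avg_years
------------+----------
Engineering | 3        
Sales       | 12.666667
Support     | 14.666667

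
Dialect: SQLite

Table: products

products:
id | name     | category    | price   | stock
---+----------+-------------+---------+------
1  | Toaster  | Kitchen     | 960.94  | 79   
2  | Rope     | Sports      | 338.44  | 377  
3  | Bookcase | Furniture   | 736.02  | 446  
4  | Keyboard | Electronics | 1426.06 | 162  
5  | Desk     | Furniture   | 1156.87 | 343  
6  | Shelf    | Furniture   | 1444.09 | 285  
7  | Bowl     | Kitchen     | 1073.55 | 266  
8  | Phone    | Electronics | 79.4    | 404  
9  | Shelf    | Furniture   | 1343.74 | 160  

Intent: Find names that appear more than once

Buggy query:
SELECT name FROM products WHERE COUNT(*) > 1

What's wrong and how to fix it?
Bug: WHERE can't reference COUNT(*); aggregates are computed after WHERE

Fix: Group first, then use HAVING for the count condition

Corrected query:
SELECT name FROM products GROUP BY name HAVING COUNT(*) > 1

Result:
name 
-----
Shelf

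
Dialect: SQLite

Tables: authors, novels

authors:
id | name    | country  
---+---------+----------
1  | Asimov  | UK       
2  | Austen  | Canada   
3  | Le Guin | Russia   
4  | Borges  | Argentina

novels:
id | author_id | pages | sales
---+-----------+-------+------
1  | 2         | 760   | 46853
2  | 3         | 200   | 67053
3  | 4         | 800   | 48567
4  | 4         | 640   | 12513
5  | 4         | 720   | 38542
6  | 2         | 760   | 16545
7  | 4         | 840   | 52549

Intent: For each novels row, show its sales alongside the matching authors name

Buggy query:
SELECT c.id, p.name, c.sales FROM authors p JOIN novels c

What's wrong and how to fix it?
Bug: JOIN with no ON clause produces a cartesian product; every novels row pairs with every authors row

Fix: Add ON c.author_id = p.id to the JOIN

Corrected query:
SELECT c.id, p.name, c.sales FROM authors p JOIN novels c ON c.author_id = p.id

Result:
id | name    | sales
---+---------+------
1  | Austen  | 46853
2  | Le Guin | 67053
3  | Borges  | 48567
4  | Borges  | 12513
5  | Borges  | 38542
6  | Austen  | 16545
7  | Borges  | 52549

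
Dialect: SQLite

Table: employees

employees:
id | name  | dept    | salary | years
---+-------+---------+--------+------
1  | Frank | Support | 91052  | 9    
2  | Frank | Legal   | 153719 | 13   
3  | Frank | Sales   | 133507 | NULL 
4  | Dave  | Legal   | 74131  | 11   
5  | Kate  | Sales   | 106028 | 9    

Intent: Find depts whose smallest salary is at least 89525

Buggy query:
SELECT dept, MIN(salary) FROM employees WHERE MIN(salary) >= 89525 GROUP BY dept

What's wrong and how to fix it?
Bug: MIN() in WHERE is a misuse of aggregate

Fix: Replace WHERE with HAVING after the GROUP BY

Corrected query:
SELECT dept, MIN(salary) FROM employees GROUP BY dept HAVING MIN(salary) >= 89525

Result:
dept    | MIN(salary)
--------+------------
Sales   | 106028     
Support | 91052      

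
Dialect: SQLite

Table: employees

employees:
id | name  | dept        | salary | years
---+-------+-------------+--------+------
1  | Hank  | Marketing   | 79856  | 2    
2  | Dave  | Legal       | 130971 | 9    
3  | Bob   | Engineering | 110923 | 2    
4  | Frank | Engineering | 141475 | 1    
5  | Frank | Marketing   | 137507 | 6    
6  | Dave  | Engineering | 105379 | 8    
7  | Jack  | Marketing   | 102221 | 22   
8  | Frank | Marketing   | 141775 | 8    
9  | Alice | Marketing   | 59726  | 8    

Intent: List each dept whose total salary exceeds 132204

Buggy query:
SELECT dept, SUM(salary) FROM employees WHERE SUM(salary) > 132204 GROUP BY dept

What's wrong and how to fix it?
Bug: SUM(salary) is an aggregate, but WHERE filters rows before aggregation

Fix: Use HAVING (which filters groups after aggregation) instead of WHERE

Corrected query:
SELECT dept, SUM(salary) FROM employees GROUP BY dept HAVING SUM(salary) > 132204

Result:
dept        | SUM(salary)
------------+------------
Engineering | 357777     
Marketing   | 521085     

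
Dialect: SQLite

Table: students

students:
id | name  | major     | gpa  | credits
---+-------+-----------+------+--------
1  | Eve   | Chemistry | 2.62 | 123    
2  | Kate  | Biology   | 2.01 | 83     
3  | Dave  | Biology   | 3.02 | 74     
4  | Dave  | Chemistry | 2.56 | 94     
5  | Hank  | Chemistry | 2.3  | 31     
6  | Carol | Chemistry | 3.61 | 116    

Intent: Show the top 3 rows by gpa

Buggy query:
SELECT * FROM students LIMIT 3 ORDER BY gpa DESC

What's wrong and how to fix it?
Bug: LIMIT must come after ORDER BY

Fix: Swap the clauses: ORDER BY first, then LIMIT

Corrected query:
SELECT * FROM students ORDER BY gpa DESC LIMIT 3

Result:
id | name  | major     | gpa  | credits
---+-------+-----------+------+--------
6  | Carol | Chemistry | 3.61 | 116    
3  | Dave  | Biology   | 3.02 | 74     
1  | Eve   | Chemistry | 2.62 | 123    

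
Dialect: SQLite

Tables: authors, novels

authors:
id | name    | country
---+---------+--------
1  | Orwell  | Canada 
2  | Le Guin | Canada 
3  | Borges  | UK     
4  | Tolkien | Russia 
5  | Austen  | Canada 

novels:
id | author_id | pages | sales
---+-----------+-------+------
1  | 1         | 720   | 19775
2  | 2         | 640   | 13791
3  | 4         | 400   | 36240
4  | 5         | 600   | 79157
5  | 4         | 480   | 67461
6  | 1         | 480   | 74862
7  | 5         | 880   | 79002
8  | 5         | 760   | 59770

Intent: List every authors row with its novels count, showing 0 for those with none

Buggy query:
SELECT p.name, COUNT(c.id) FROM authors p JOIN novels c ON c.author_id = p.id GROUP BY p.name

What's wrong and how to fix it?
Bug: An inner join excludes parents with zero children

Fix: Use LEFT JOIN so parents without children still appear (COUNT(c.id) gives 0)

Corrected query:
SELECT p.name, COUNT(c.id) FROM authors p LEFT JOIN novels c ON c.author_id = p.id GROUP BY p.name

Result:
name    | COUNT(c.id)
--------+------------
Austen  | 3          
Borges  | 0          
Le Guin | 1          
Orwell  | 2          
Tolkien | 2          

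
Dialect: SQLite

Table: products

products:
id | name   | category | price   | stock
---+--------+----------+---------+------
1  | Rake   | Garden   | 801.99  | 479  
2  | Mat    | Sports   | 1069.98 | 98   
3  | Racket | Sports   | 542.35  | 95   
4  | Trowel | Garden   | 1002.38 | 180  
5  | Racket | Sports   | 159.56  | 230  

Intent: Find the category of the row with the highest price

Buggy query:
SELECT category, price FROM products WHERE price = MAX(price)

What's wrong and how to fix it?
Bug: MAX(price) is an aggregate and cannot be used directly in WHERE

Fix: Wrap MAX in a scalar subquery so WHERE compares against a single value

Corrected query:
SELECT category, price FROM products WHERE price = (SELECT MAX(price) FROM products)

Result:
category | price  
---------+--------
Sports   | 1069.98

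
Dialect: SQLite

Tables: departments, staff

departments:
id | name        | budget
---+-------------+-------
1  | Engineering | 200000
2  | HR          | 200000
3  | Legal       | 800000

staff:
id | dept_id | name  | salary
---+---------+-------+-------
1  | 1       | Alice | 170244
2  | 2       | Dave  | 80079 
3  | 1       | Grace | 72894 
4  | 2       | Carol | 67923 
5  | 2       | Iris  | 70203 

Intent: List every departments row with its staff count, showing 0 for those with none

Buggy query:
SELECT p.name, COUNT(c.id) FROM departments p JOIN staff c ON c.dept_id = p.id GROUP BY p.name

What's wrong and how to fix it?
Bug: An inner join excludes parents with zero children

Fix: Switch to LEFT JOIN to retain unmatched parent rows

Corrected query:
SELECT p.name, COUNT(c.id) FROM departments p LEFT JOIN staff c ON c.dept_id = p.id GROUP BY p.name

Result:
name        | COUNT(c.id)
------------+------------
Engineering | 2          
HR          | 3          
Legal       | 0          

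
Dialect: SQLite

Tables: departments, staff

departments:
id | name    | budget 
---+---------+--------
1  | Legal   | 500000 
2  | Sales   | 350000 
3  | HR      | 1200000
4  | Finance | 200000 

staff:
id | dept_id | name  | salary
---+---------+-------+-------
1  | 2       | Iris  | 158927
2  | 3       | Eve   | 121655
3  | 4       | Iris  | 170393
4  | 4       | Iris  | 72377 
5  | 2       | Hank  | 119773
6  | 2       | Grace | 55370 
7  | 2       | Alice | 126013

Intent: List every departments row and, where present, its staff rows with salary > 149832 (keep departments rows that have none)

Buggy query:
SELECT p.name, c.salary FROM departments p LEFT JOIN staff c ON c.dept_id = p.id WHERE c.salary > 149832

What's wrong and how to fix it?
Bug: Filtering c.salary in WHERE discards the NULL rows produced by LEFT JOIN, turning it into an inner join

Fix: Put 'c.salary > 149832' in the JOIN's ON clause instead of WHERE

Corrected query:
SELECT p.name, c.salary FROM departments p LEFT JOIN staff c ON c.dept_id = p.id AND c.salary > 149832

Result:
name    | salary
--------+-------
Legal   | NULL  
Sales   | 158927
HR      | NULL  
Finance | 170393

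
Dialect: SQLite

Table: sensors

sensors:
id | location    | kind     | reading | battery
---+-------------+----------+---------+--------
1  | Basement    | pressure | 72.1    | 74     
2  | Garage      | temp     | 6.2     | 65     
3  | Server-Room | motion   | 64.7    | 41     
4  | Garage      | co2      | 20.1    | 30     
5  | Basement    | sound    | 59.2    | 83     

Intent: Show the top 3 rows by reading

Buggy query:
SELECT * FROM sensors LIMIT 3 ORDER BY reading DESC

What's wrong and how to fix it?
Bug: LIMIT must come after ORDER BY

Fix: Sort with ORDER BY, then apply LIMIT

Corrected query:
SELECT * FROM sensors ORDER BY reading DESC LIMIT 3

Result:
id | location    | kind     | reading | battery
---+-------------+----------+---------+--------
1  | Basement    | pressure | 72.1    | 74     
3  | Server-Room | motion   | 64.7    | 41     
5  | Basement    | sound    | 59.2    | 83     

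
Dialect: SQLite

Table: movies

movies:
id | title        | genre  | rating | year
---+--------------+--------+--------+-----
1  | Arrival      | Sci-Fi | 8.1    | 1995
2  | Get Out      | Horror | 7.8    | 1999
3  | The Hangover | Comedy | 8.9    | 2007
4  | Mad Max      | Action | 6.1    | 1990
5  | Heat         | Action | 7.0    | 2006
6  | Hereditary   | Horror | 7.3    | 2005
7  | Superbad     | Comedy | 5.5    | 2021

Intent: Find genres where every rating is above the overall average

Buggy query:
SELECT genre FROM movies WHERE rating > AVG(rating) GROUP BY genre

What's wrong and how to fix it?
Bug: WHERE evaluates per row before aggregation, so AVG() is unavailable

Fix: Use a subquery for AVG and a HAVING MIN(...) filter so the condition holds for every row in the group

Corrected query:
SELECT genre FROM movies GROUP BY genre HAVING MIN(rating) > (SELECT AVG(rating) FROM movies)

Result:
genre 
------
Horror
Sci-Fi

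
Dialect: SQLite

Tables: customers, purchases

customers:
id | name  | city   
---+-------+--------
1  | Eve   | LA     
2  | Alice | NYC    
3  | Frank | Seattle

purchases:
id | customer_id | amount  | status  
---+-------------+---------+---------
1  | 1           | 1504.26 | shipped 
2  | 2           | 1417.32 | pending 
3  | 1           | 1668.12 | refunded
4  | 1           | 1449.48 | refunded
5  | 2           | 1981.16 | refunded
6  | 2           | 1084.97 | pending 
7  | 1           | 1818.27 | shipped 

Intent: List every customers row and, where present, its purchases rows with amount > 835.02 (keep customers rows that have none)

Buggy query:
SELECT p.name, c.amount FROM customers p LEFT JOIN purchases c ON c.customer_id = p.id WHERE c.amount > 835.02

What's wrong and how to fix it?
Bug: A WHERE condition on the right-hand table after LEFT JOIN drops unmatched parents

Fix: Put 'c.amount > 835.02' in the JOIN's ON clause instead of WHERE

Corrected query:
SELECT p.name, c.amount FROM customers p LEFT JOIN purchases c ON c.customer_id = p.id AND c.amount > 835.02

Result:
name  | amount 
------+--------
Eve   | 1449.48
Eve   | 1504.26
Eve   | 1668.12
Eve   | 1818.27
Alice | 1084.97
Alice | 1417.32
Alice | 1981.16
Frank | NULL   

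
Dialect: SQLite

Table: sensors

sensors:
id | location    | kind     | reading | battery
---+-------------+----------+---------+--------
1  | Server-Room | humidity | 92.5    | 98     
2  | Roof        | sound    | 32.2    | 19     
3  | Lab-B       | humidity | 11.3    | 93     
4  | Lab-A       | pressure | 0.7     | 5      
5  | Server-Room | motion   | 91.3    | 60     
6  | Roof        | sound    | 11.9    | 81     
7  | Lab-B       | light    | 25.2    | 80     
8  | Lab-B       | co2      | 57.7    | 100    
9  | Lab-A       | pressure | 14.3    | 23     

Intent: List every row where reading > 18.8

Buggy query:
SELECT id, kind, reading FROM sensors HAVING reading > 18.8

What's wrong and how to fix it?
Bug: HAVING filters the output of aggregation, but this query has no GROUP BY and no aggregate functions, so SQLite rejects it (HAVING clause on a non-aggregate query); the condition here is per row

Fix: Use WHERE for row-level filtering

Corrected query:
SELECT id, kind, reading FROM sensors WHERE reading > 18.8

Result:
id | kind     | reading
---+----------+--------
1  | humidity | 92.5   
2  | sound    | 32.2   
5  | motion   | 91.3   
7  | light    | 25.2   
8  | co2      | 57.7   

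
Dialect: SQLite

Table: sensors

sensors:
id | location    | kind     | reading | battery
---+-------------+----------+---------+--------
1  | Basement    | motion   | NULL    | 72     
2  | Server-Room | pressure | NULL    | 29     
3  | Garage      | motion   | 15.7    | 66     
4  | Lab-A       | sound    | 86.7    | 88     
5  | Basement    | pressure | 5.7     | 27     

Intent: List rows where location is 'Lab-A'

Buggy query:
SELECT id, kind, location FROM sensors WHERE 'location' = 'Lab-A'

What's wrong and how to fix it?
Bug: 'location' in single quotes is a string literal, not the column; the comparison is literal-vs-literal and never true

Fix: Remove the quotes around the column name (or use double quotes for an identifier)

Corrected query:
SELECT id, kind, location FROM sensors WHERE location = 'Lab-A'

Result:
id | kind  | location
---+-------+---------
4  | sound | Lab-A   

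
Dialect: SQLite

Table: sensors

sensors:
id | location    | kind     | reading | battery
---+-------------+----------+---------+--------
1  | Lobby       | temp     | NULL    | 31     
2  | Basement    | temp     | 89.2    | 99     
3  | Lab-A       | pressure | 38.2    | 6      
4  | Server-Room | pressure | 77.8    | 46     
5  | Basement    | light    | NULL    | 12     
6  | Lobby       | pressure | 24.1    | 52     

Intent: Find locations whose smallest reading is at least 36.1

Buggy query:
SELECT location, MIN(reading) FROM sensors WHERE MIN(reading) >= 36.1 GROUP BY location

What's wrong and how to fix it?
Bug: Aggregates like MIN are computed per group after WHERE runs

Fix: Use HAVING for the per-group MIN condition

Corrected query:
SELECT location, MIN(reading) FROM sensors GROUP BY location HAVING MIN(reading) >= 36.1

Result:
location    | MIN(reading)
------------+-------------
Basement    | 89.2        
Lab-A       | 38.2        
Server-Room | 77.8        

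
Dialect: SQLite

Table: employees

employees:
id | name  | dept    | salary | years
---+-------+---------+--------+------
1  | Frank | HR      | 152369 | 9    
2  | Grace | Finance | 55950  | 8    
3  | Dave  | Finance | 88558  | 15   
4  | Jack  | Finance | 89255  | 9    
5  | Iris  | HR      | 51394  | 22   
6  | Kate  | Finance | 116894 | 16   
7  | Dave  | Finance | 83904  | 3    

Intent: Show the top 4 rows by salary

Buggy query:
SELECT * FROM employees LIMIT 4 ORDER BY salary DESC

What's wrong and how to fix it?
Bug: ORDER BY cannot follow LIMIT; LIMIT is the final clause

Fix: Sort with ORDER BY, then apply LIMIT

Corrected query:
SELECT * FROM employees ORDER BY salary DESC LIMIT 4

Result:
id | name  | dept    | salary | years
---+-------+---------+--------+------
1  | Frank | HR      | 152369 | 9    
6  | Kate  | Finance | 116894 | 16   
4  | Jack  | Finance | 89255  | 9    
3  | Dave  | Finance | 88558  | 15   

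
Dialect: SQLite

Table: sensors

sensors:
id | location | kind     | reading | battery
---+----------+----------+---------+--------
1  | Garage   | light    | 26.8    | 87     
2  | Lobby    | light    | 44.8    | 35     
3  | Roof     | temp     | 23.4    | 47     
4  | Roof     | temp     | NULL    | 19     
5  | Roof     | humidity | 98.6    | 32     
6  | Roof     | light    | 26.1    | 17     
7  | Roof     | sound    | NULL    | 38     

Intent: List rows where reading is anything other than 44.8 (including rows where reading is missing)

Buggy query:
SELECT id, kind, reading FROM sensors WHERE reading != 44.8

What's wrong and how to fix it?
Bug: Inequality against NULL is unknown, not true; rows with NULL are dropped

Fix: Handle NULL separately with IS NULL alongside the inequality

Corrected query:
SELECT id, kind, reading FROM sensors WHERE reading != 44.8 OR reading IS NULL

Result:
id | kind     | reading
---+----------+--------
1  | light    | 26.8   
3  | temp     | 23.4   
4  | temp     | NULL   
5  | humidity | 98.6   
6  | light    | 26.1   
7  | sound    | NULL   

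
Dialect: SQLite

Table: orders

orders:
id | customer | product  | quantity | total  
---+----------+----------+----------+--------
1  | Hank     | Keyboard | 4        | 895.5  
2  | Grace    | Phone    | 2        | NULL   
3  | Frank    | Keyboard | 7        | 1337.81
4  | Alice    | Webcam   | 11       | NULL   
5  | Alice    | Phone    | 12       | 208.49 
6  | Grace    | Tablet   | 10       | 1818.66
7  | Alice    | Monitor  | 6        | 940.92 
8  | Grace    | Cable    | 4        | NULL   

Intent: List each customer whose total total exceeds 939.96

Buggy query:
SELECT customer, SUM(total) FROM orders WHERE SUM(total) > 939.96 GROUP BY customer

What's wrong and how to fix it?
Bug: WHERE runs before GROUP BY, so aggregates aren't available there

Fix: Move the aggregate condition to a HAVING clause

Corrected query:
SELECT customer, SUM(total) FROM orders GROUP BY customer HAVING SUM(total) > 939.96

Result:
customer | SUM(total)
---------+-----------
Alice    | 1149.41   
Frank    | 1337.81   
Grace    | 1818.66   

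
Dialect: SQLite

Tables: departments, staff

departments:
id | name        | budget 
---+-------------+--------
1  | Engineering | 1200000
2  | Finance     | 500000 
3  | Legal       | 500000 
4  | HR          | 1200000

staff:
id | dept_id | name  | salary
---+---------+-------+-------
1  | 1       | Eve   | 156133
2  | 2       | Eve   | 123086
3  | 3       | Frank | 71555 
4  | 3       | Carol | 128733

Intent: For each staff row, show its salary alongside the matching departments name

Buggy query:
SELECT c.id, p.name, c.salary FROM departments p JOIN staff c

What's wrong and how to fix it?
Bug: Missing join condition: each staff row is matched to all departments rows instead of just its own

Fix: Specify the join condition linking the foreign key to the parent id

Corrected query:
SELECT c.id, p.name, c.salary FROM departments p JOIN staff c ON c.dept_id = p.id

Result:
id | name        | salary
---+-------------+-------
1  | Engineering | 156133
2  | Finance     | 123086
3  | Legal       | 71555 
4  | Legal       | 128733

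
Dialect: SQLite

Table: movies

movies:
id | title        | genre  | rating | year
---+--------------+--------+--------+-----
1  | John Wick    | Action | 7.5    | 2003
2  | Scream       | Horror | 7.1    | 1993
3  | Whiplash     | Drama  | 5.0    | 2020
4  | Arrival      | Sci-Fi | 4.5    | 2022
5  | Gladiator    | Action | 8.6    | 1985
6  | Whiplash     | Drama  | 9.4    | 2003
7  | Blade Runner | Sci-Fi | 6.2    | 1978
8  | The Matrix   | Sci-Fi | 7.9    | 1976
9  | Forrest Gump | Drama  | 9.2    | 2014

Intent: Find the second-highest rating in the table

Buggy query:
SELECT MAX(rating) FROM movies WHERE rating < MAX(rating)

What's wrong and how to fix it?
Bug: The inner MAX is an aggregate inside WHERE, which is not allowed

Fix: Put the inner MAX in a scalar subquery

Corrected query:
SELECT MAX(rating) FROM movies WHERE rating < (SELECT MAX(rating) FROM movies)

Result:
MAX(rating)
-----------
9.2        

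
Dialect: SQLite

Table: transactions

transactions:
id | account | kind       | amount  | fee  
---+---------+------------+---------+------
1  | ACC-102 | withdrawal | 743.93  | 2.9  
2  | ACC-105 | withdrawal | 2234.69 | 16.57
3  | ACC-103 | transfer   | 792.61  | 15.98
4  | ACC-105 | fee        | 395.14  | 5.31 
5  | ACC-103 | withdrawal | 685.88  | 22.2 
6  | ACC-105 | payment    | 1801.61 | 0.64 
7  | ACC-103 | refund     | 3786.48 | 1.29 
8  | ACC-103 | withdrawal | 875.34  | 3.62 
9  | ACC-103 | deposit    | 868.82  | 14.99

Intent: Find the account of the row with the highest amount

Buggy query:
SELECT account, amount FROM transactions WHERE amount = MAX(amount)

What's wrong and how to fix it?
Bug: WHERE is evaluated per row; an aggregate over the whole table isn't defined there

Fix: Use a subquery: WHERE amount = (SELECT MAX(amount) FROM transactions)

Corrected query:
SELECT account, amount FROM transactions WHERE amount = (SELECT MAX(amount) FROM transactions)

Result:
account | amount 
--------+--------
ACC-103 | 3786.48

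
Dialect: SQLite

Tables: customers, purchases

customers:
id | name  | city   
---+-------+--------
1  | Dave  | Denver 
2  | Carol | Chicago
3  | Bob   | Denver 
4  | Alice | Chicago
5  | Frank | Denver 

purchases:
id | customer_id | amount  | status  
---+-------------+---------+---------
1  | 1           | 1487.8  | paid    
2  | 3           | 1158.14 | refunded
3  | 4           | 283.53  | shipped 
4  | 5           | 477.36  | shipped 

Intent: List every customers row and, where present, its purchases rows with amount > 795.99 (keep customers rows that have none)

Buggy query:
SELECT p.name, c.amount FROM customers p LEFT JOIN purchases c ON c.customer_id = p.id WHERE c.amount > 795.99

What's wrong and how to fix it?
Bug: Filtering c.amount in WHERE discards the NULL rows produced by LEFT JOIN, turning it into an inner join

Fix: Move the right-table condition into the ON clause so unmatched parents are kept

Corrected query:
SELECT p.name, c.amount FROM customers p LEFT JOIN purchases c ON c.customer_id = p.id AND c.amount > 795.99

Result:
name  | amount 
------+--------
Dave  | 1487.8 
Carol | NULL   
Bob   | 1158.14
Alice | NULL   
Frank | NULL   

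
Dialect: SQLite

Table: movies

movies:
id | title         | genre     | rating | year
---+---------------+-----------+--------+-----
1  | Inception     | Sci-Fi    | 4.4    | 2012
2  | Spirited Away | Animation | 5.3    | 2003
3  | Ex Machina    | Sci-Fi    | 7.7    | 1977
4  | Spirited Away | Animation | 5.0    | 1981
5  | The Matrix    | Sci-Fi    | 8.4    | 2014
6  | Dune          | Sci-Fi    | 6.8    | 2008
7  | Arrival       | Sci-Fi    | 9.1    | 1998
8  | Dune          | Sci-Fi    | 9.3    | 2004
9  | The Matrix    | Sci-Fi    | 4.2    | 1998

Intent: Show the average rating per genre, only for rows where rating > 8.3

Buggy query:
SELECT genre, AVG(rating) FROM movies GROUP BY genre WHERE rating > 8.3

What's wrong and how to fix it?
Bug: Row-level WHERE must come before GROUP BY in the clause order

Fix: Place WHERE between FROM and GROUP BY

Corrected query:
SELECT genre, AVG(rating) FROM movies WHERE rating > 8.3 GROUP BY genre

Result:
genre  | AVG(rating)
-------+------------
Sci-Fi | 8.933333   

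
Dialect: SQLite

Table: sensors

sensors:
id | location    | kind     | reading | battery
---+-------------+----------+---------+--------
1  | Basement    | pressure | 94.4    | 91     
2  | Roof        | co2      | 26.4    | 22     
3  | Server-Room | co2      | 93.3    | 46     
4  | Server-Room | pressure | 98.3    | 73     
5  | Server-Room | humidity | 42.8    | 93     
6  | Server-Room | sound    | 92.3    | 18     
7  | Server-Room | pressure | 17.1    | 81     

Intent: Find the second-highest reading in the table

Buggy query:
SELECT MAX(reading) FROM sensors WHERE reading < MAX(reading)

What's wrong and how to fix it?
Bug: The inner MAX is an aggregate inside WHERE, which is not allowed

Fix: Compute the overall MAX in a subquery, then take MAX of rows below it

Corrected query:
SELECT MAX(reading) FROM sensors WHERE reading < (SELECT MAX(reading) FROM sensors)

Result:
MAX(reading)
------------
94.4        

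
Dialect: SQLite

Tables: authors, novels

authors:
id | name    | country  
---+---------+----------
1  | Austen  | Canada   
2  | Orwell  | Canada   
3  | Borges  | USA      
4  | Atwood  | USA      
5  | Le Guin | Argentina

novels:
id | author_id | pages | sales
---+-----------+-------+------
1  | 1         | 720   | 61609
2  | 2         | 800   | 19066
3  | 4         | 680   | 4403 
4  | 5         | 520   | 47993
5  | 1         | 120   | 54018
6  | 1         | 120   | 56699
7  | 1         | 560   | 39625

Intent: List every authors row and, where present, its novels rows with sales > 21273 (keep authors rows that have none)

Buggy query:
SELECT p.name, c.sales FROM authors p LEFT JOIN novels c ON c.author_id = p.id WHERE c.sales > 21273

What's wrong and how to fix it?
Bug: A WHERE condition on the right-hand table after LEFT JOIN drops unmatched parents

Fix: Put 'c.sales > 21273' in the JOIN's ON clause instead of WHERE

Corrected query:
SELECT p.name, c.sales FROM authors p LEFT JOIN novels c ON c.author_id = p.id AND c.sales > 21273

Result:
name    | sales
--------+------
Austen  | 39625
Austen  | 54018
Austen  | 56699
Austen  | 61609
Orwell  | NULL 
Borges  | NULL 
Atwood  | NULL 
Le Guin | 47993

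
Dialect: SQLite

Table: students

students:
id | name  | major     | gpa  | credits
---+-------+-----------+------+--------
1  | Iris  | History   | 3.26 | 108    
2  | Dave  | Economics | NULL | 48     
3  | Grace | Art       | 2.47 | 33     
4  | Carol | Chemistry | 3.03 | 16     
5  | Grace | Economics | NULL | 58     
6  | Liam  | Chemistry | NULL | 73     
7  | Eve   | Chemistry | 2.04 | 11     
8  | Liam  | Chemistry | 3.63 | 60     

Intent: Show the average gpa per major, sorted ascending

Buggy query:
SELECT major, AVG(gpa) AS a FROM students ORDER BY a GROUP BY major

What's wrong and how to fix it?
Bug: GROUP BY must precede ORDER BY

Fix: Move ORDER BY to the end, after GROUP BY

Corrected query:
SELECT major, AVG(gpa) AS a FROM students GROUP BY major ORDER BY a

Result:
major     | a   
----------+-----
Economics | NULL
Art       | 2.47
Chemistry | 2.9 
History   | 3.26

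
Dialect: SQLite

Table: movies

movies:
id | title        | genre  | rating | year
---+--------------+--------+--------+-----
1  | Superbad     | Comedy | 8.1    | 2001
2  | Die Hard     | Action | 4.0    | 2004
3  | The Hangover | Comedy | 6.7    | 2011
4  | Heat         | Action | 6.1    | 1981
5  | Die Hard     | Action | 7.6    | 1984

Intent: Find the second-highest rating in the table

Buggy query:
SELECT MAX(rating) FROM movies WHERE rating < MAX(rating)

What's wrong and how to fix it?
Bug: The inner MAX is an aggregate inside WHERE, which is not allowed

Fix: Compute the overall MAX in a subquery, then take MAX of rows below it

Corrected query:
SELECT MAX(rating) FROM movies WHERE rating < (SELECT MAX(rating) FROM movies)

Result:
MAX(rating)
-----------
7.6        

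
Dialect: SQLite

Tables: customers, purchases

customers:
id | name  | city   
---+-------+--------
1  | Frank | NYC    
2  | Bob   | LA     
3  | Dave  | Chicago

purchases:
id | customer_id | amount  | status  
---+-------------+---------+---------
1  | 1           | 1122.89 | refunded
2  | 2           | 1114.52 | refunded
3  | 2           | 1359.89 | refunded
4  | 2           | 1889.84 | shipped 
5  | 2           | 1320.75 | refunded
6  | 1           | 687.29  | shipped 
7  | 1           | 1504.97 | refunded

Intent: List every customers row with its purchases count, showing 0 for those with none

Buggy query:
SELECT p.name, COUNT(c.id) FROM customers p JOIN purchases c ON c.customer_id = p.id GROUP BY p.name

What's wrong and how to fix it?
Bug: INNER JOIN drops customers rows that have no matching purchases rows

Fix: Switch to LEFT JOIN to retain unmatched parent rows

Corrected query:
SELECT p.name, COUNT(c.id) FROM customers p LEFT JOIN purchases c ON c.customer_id = p.id GROUP BY p.name

Result:
name  | COUNT(c.id)
------+------------
Bob   | 4          
Dave  | 0          
Frank | 3          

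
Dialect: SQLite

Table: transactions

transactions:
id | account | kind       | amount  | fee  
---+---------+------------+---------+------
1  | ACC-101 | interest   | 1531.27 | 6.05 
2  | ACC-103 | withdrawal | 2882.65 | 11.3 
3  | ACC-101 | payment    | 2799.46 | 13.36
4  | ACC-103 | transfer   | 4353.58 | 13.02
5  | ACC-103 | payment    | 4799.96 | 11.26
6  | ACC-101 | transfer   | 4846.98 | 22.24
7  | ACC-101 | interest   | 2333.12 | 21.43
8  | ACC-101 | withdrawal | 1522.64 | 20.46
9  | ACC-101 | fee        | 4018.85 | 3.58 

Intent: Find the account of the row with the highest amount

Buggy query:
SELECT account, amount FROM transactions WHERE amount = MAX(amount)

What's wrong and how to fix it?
Bug: MAX(amount) is an aggregate and cannot be used directly in WHERE

Fix: Use a subquery: WHERE amount = (SELECT MAX(amount) FROM transactions)

Corrected query:
SELECT account, amount FROM transactions WHERE amount = (SELECT MAX(amount) FROM transactions)

Result:
account | amount 
--------+--------
ACC-101 | 4846.98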